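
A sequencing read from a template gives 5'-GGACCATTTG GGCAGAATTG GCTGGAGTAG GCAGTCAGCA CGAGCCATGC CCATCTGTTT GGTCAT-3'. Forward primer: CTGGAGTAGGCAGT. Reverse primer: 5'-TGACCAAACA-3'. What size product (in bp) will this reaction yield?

Forward primer CTGGAGTAGGCAGT is found on the top strand at positions 22–35.
The reverse primer's reverse complement is TGTTTGGTCA, which matches the template at positions 56–65.
The product runs from position 22 to position 65, so its length is 65 − 22 + 1 = 44 bp.

44 bp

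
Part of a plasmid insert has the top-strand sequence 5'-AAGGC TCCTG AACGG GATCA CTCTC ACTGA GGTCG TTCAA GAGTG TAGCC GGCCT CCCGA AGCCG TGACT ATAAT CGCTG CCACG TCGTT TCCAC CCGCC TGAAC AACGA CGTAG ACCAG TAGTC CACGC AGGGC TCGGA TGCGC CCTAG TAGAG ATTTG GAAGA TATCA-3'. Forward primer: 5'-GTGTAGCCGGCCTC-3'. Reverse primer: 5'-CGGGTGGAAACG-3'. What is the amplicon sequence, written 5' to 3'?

The forward primer matches the template at positions 43–56.
The reverse primer's reverse complement is CGTTTCCACCCG, which matches the template at positions 87–98.
The product is the template from position 43 through 98 (56 bp).

5'-GTGTAGCCGGCCTCCCGAAGCCGTGACTATAATCGCTGCCACGTCGTTTCCACCCG-3'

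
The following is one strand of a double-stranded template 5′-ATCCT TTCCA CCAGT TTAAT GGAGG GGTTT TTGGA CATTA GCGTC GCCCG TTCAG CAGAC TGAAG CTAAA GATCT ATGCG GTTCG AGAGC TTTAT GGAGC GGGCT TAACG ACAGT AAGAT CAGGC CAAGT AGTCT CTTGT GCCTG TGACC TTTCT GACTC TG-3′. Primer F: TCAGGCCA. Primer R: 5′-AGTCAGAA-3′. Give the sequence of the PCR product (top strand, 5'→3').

5'-TCAGGCCAAGTAGTCTCTTGTGCCTGTGACCTTTCTGACT-3'

Scanning the template, TCAGGCCA occurs at positions 120–127; this primer anneals to the bottom strand there with its 3' end pointing downstream.
Reverse complement of the reverse primer: TTCTGACT. This occurs on the top strand at positions 152–159.
The product is the template from position 120 through 159 (40 bp).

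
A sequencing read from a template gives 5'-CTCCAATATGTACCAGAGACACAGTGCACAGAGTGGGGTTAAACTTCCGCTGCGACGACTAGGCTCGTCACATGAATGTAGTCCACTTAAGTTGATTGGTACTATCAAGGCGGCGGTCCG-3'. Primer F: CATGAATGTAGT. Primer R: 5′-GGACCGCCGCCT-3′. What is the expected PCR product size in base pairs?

49 bp

Scanning the template, CATGAATGTAGT occurs at positions 71–82; this primer anneals to the bottom strand there with its 3' end pointing downstream.
The reverse primer's reverse complement is AGGCGGCGGTCC, which matches the template at positions 108–119.
Product length = (reverse-primer end) − (forward-primer start) + 1 = 119 − 71 + 1 = 49 bp.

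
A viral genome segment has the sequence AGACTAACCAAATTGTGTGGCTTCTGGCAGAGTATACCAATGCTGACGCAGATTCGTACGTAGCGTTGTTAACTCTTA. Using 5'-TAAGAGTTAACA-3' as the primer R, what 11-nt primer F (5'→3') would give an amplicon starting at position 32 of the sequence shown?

5'-GTATACCAATG-3'

The reverse primer's reverse complement TGTTAACTCTTA matches the template at positions 67–78; the product starts at position 32.
The forward primer is identical to the top strand over positions 32–42: GTATACCAATG.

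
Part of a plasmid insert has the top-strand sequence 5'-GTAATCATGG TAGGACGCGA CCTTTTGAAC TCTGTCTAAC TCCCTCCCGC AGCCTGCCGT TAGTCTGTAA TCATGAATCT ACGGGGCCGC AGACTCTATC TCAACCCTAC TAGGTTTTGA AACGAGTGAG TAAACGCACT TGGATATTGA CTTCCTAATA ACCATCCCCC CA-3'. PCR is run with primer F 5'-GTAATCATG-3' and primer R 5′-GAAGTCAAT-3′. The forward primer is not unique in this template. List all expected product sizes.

The forward primer GTAATCATG matches the top strand at positions 1–9, 67–75.
The reverse primer's reverse complement is ATTGACTTC, matching at positions 146–154.
Each forward site pairs with the reverse site to give a product ending at position 154: sizes 154, 88 bp.

154 bp, 88 bp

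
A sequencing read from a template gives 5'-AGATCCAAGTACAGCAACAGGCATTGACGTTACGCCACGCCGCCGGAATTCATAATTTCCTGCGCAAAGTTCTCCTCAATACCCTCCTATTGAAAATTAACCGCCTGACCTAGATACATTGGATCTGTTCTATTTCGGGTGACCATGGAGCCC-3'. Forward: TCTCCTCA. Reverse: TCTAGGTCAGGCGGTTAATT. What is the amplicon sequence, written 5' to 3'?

5'-TCTCCTCAATACCCTCCTATTGAAAATTAACCGCCTGACCTAGA-3'

Scanning the template, TCTCCTCA occurs at positions 71–78; this primer anneals to the bottom strand there with its 3' end pointing downstream.
Reverse complement of the reverse primer: AATTAACCGCCTGACCTAGA. This occurs on the top strand at positions 95–114.
The product is the template from position 71 through 114 (44 bp).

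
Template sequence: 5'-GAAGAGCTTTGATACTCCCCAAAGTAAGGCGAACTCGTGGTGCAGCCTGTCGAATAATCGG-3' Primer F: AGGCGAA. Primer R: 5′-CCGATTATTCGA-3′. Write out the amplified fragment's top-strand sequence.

5'-AGGCGAACTCGTGGTGCAGCCTGTCGAATAATCGG-3'

Scanning the template, AGGCGAA occurs at positions 27–33; this primer anneals to the bottom strand there with its 3' end pointing downstream.
The reverse primer's reverse complement is TCGAATAATCGG, which matches the template at positions 50–61.
The product is the template from position 27 through 61 (35 bp).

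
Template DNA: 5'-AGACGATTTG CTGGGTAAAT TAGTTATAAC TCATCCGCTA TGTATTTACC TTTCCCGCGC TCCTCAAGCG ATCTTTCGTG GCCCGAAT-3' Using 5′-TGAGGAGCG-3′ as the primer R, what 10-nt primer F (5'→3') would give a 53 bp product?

The reverse primer's reverse complement CGCTCCTCA matches the template at positions 58–66, so the product ends at position 66.
A 53 bp product then starts at position 66 − 53 + 1 = 14.
The forward primer is identical to the top strand there: GGTAAATTAG.

5'-GGTAAATTAG-3'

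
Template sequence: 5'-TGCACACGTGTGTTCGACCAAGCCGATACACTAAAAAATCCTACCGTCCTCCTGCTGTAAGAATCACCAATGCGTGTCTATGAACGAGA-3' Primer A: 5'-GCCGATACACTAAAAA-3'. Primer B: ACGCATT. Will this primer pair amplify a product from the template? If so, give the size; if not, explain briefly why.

Yes — a 54 bp product.

Primer A (GCCGATACACTAAAAA) matches the top strand at positions 22–37; it acts as a forward primer.
Primer B's reverse complement is AATGCGT, matching the top strand at positions 69–75; it acts as a reverse primer.
The 3' ends face each other across positions 22–75, giving a 54 bp product.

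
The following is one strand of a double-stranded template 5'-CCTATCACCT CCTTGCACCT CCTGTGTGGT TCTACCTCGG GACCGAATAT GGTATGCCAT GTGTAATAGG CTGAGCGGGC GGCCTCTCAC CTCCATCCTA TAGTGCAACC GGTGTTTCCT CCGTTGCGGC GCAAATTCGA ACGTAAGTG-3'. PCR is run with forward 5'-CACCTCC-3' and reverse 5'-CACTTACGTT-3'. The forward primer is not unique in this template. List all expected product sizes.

144 bp, 134 bp, 62 bp

The forward primer CACCTCC matches the top strand at positions 6–12, 16–22, 88–94.
The reverse primer's reverse complement is AACGTAAGTG, matching at positions 140–149.
Each forward site pairs with the reverse site to give a product ending at position 149: sizes 144, 134, 62 bp.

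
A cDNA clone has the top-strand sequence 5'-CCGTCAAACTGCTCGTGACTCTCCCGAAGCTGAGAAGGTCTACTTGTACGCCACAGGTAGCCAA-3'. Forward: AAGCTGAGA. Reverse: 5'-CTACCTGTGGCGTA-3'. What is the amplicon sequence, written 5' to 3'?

The forward primer matches the template at positions 27–35.
Taking the reverse complement of CTACCTGTGGCGTA gives TACGCCACAGGTAG, found at positions 47–60 on the template; the primer anneals here to the top strand with its 3' end pointing upstream.
The product is the template from position 27 through 60 (34 bp).

5'-AAGCTGAGAAGGTCTACTTGTACGCCACAGGTAG-3'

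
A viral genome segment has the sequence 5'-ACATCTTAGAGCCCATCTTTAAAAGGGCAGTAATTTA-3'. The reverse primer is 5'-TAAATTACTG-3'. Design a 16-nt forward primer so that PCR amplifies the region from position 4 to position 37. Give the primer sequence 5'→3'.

The reverse primer's reverse complement CAGTAATTTA matches the template at positions 28–37; the product starts at position 4.
The forward primer is identical to the top strand over positions 4–19: TCTTAGAGCCCATCTT.

5'-TCTTAGAGCCCATCTT-3'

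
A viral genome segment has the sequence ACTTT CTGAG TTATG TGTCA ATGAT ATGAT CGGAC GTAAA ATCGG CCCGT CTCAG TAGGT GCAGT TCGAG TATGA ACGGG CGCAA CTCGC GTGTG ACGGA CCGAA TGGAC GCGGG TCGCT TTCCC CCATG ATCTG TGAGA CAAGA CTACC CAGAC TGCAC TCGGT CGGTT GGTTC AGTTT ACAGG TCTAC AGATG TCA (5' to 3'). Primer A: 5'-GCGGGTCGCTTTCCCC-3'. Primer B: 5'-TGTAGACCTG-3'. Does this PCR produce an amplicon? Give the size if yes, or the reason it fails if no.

Primer A (GCGGGTCGCTTTCCCC) matches the top strand at positions 111–126; it acts as a forward primer.
Primer B's reverse complement is CAGGTCTACA, matching the top strand at positions 182–191; it acts as a reverse primer.
The 3' ends face each other across positions 111–191, giving an 81 bp product.

Yes — an 81 bp product.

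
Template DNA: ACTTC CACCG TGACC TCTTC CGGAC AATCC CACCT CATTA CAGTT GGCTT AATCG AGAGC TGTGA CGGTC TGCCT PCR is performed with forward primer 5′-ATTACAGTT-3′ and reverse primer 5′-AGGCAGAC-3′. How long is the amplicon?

Forward primer ATTACAGTT is found on the top strand at positions 37–45.
Taking the reverse complement of AGGCAGAC gives GTCTGCCT, found at positions 68–75 on the template; the primer anneals here to the top strand with its 3' end pointing upstream.
Amplicon spans positions 37–75: 39 bp.

39 bp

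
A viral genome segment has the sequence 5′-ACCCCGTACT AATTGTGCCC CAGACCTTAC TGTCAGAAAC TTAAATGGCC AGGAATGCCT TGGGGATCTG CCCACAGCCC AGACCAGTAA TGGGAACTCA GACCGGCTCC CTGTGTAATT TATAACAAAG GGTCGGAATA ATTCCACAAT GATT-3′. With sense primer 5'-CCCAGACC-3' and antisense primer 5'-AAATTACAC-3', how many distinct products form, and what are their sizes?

Two products: 103 bp, 44 bp

The forward primer CCCAGACC matches the top strand at positions 19–26, 78–85.
The reverse primer's reverse complement is GTGTAATTT, matching at positions 113–121.
Each forward site pairs with the reverse site to give a product ending at position 121: sizes 103, 44 bp.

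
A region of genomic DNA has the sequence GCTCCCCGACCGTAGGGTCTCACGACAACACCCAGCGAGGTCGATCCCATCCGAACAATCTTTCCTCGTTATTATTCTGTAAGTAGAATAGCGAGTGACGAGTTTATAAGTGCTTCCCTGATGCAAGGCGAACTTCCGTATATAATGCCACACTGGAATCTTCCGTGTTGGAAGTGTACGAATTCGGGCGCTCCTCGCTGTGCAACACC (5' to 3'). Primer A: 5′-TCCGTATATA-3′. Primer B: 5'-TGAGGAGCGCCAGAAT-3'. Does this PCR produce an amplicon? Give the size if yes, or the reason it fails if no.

No product — primer B has no binding site in the template.

Primer B (TGAGGAGCGCCAGAAT) does not match the top strand, and its reverse complement ATTCTGGCGCTCCTCA does not match either.
With no annealing site for primer B, no amplification occurs.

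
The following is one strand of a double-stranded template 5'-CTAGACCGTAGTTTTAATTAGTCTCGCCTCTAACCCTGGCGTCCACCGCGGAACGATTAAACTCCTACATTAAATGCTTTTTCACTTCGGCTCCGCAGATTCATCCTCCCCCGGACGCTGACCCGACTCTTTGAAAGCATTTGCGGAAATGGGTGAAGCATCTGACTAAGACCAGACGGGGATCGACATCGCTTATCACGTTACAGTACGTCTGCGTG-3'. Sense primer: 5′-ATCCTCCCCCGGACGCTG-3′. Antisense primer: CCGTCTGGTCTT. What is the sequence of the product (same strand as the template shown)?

5'-ATCCTCCCCCGGACGCTGACCCGACTCTTTGAAAGCATTTGCGGAAATGGGTGAAGCATCTGACTAAGACCAGACGG-3'

The forward primer matches the template at positions 103–120.
Taking the reverse complement of CCGTCTGGTCTT gives AAGACCAGACGG, found at positions 168–179 on the template; the primer anneals here to the top strand with its 3' end pointing upstream.
The product is the template from position 103 through 179 (77 bp).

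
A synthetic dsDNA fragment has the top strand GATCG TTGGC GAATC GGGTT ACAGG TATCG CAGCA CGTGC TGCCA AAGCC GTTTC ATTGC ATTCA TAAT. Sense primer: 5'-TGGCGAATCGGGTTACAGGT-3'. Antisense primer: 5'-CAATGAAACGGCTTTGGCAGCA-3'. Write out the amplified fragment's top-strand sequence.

Forward primer TGGCGAATCGGGTTACAGGT is found on the top strand at positions 7–26.
The reverse primer's reverse complement is TGCTGCCAAAGCCGTTTCATTG, which matches the template at positions 38–59.
The product is the template from position 7 through 59 (53 bp).

5'-TGGCGAATCGGGTTACAGGTATCGCAGCACGTGCTGCCAAAGCCGTTTCATTG-3'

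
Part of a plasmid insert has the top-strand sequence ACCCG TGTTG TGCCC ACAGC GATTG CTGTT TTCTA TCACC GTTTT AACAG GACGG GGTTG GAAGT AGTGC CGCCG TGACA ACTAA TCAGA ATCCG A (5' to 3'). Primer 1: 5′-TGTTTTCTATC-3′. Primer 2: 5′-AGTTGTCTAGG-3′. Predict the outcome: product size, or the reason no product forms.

No product — primer 2 has no binding site in the template.

Primer 2 (AGTTGTCTAGG) does not match the top strand, and its reverse complement CCTAGACAACT does not match either.
With no annealing site for primer 2, no amplification occurs.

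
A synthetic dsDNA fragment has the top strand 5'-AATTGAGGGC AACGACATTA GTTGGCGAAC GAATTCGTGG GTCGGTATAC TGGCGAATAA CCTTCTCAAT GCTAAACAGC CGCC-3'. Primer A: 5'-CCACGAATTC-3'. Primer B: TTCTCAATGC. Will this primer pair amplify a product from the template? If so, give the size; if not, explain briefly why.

No product — the primers' 3' ends point away from each other.

Primer A (CCACGAATTC) has reverse complement GAATTCGTGG, which matches the top strand at positions 31–40; primer A anneals to the top strand there with its 3' end pointing upstream toward position 31.
Primer B (TTCTCAATGC) matches the top strand directly at positions 63–72; it anneals to the bottom strand with its 3' end pointing downstream toward position 72.
The 3' ends diverge (primer A extends toward position 1, primer B toward position 84), so the primers never converge on a shared product.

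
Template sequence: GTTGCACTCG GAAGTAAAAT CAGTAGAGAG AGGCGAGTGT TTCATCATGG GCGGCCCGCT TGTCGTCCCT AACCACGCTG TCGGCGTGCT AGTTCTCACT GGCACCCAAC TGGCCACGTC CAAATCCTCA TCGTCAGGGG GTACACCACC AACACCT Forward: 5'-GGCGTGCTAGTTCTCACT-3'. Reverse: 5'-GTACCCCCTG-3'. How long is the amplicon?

The forward primer matches the template at positions 83–100.
Taking the reverse complement of GTACCCCCTG gives CAGGGGGTAC, found at positions 135–144 on the template; the primer anneals here to the top strand with its 3' end pointing upstream.
Product length = (reverse-primer end) − (forward-primer start) + 1 = 144 − 83 + 1 = 62 bp.

62 bp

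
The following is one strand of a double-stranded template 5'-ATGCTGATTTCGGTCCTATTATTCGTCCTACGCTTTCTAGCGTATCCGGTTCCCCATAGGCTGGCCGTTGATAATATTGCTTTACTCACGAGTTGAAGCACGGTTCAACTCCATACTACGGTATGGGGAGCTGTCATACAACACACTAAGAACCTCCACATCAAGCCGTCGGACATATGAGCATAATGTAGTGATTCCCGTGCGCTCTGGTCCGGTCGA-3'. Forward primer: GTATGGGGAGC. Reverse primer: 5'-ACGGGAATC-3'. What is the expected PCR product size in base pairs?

Forward primer GTATGGGGAGC is found on the top strand at positions 121–131.
The reverse primer's reverse complement is GATTCCCGT, which matches the template at positions 193–201.
Amplicon spans positions 121–201: 81 bp.

81 bp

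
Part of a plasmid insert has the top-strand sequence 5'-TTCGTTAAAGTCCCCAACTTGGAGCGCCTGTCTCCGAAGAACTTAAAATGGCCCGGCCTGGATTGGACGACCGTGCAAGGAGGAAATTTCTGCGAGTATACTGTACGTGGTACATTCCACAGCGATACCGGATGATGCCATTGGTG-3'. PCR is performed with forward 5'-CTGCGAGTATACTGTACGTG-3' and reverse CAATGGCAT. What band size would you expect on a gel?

The forward primer matches the template at positions 90–109.
Taking the reverse complement of CAATGGCAT gives ATGCCATTG, found at positions 135–143 on the template; the primer anneals here to the top strand with its 3' end pointing upstream.
The product runs from position 90 to position 143, so its length is 143 − 90 + 1 = 54 bp.

54 bp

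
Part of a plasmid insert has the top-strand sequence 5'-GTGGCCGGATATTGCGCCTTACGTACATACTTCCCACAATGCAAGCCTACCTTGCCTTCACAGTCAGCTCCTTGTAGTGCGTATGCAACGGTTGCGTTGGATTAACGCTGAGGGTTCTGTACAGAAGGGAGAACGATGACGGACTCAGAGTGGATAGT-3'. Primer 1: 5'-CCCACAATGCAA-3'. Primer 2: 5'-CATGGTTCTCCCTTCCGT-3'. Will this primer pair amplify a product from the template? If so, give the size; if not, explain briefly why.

No product — primer 2 has no binding site in the template.

Primer 2 (CATGGTTCTCCCTTCCGT) does not match the top strand, and its reverse complement ACGGAAGGGAGAACCATG does not match either.
With no annealing site for primer 2, no amplification occurs.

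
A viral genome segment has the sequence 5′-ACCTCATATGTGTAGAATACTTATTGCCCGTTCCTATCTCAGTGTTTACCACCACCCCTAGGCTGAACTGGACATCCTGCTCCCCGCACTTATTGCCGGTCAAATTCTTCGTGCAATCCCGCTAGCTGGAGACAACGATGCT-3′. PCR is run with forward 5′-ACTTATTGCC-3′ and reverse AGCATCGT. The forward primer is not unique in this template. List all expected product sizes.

124 bp, 55 bp

The forward primer ACTTATTGCC matches the top strand at positions 19–28, 88–97.
The reverse primer's reverse complement is ACGATGCT, matching at positions 135–142.
Each forward site pairs with the reverse site to give a product ending at position 142: sizes 124, 55 bp.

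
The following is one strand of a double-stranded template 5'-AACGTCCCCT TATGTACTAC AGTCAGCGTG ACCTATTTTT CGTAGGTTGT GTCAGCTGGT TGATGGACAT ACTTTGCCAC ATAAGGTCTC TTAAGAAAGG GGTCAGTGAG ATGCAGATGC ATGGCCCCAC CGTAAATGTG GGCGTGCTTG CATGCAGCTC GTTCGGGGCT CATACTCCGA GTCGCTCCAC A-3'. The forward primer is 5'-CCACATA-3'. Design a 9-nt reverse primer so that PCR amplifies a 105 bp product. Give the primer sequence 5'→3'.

The forward primer binds at positions 77–83, so a 105 bp product ends at position 77 + 105 − 1 = 181.
The reverse primer anneals to the top strand over positions 173–181, i.e. to TACTCCGAG.
Its sequence written 5'→3' is the reverse complement: CTCGGAGTA.

5'-CTCGGAGTA-3'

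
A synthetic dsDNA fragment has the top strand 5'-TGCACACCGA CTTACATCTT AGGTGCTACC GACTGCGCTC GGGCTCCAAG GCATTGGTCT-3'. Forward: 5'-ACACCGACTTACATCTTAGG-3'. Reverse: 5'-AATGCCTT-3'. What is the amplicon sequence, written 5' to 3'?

5'-ACACCGACTTACATCTTAGGTGCTACCGACTGCGCTCGGGCTCCAAGGCATT-3'

Scanning the template, ACACCGACTTACATCTTAGG occurs at positions 4–23; this primer anneals to the bottom strand there with its 3' end pointing downstream.
Taking the reverse complement of AATGCCTT gives AAGGCATT, found at positions 48–55 on the template; the primer anneals here to the top strand with its 3' end pointing upstream.
The product is the template from position 4 through 55 (52 bp).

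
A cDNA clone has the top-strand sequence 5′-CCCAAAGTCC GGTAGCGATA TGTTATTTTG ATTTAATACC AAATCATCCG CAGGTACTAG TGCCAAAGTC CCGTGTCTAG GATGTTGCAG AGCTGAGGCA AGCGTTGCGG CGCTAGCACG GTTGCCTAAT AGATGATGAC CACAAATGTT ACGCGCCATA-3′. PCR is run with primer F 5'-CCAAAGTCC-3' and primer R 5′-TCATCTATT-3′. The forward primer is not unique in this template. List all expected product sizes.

The forward primer CCAAAGTCC matches the top strand at positions 2–10, 63–71.
The reverse primer's reverse complement is AATAGATGA, matching at positions 128–136.
Each forward site pairs with the reverse site to give a product ending at position 136: sizes 135, 74 bp.

135 bp, 74 bp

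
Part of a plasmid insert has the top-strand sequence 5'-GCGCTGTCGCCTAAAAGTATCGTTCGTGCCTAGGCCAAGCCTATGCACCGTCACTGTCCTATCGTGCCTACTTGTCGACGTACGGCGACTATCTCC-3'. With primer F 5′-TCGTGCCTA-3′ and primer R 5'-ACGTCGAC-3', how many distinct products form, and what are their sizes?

Two products: 58 bp, 20 bp

The forward primer TCGTGCCTA matches the top strand at positions 24–32, 62–70.
The reverse primer's reverse complement is GTCGACGT, matching at positions 74–81.
Each forward site pairs with the reverse site to give a product ending at position 81: sizes 58, 20 bp.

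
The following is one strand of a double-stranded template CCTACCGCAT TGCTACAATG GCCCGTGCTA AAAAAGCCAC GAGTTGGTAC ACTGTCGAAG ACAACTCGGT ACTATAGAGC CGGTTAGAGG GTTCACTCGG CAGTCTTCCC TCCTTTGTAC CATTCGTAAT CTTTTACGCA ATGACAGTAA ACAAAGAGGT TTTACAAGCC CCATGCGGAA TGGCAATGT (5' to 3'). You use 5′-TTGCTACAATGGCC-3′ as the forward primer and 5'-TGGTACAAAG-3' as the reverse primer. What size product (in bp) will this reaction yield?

Forward primer TTGCTACAATGGCC is found on the top strand at positions 10–23.
Taking the reverse complement of TGGTACAAAG gives CTTTGTACCA, found at positions 113–122 on the template; the primer anneals here to the top strand with its 3' end pointing upstream.
Amplicon spans positions 10–122: 113 bp.

113 bp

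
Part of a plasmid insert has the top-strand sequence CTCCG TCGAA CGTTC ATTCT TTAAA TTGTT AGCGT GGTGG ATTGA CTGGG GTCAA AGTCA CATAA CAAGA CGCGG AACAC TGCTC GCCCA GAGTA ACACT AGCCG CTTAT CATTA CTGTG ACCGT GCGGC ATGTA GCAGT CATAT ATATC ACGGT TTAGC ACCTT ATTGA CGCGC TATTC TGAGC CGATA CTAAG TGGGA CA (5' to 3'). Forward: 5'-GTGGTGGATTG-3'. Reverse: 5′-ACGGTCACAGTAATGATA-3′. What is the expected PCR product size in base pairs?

Scanning the template, GTGGTGGATTG occurs at positions 34–44; this primer anneals to the bottom strand there with its 3' end pointing downstream.
Reverse complement of the reverse primer: TATCATTACTGTGACCGT. This occurs on the top strand at positions 108–125.
Product length = (reverse-primer end) − (forward-primer start) + 1 = 125 − 34 + 1 = 92 bp.

92 bp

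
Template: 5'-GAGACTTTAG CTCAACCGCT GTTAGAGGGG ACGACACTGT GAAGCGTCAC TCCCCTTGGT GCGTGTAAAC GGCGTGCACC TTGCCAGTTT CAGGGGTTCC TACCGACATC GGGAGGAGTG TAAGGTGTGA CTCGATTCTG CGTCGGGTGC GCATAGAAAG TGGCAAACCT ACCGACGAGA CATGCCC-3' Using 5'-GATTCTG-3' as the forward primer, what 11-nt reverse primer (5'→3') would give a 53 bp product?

The forward primer binds at positions 134–140, so a 53 bp product ends at position 134 + 53 − 1 = 186.
The reverse primer anneals to the top strand over positions 176–186, i.e. to CGAGACATGCC.
Its sequence written 5'→3' is the reverse complement: GGCATGTCTCG.

5'-GGCATGTCTCG-3'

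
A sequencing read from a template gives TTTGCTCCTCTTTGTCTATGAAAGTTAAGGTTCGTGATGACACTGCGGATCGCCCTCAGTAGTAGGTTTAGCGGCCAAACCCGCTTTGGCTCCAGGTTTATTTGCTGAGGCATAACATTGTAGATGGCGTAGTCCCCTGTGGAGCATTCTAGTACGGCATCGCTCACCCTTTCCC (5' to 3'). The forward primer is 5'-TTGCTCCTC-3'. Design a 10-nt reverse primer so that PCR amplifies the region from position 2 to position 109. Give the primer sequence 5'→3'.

5'-CTCAGCAAAT-3'

The product's 3' end on the top strand is position 109.
The reverse primer anneals to the top strand over positions 100–109, i.e. to ATTTGCTGAG.
Its sequence written 5'→3' is the reverse complement: CTCAGCAAAT.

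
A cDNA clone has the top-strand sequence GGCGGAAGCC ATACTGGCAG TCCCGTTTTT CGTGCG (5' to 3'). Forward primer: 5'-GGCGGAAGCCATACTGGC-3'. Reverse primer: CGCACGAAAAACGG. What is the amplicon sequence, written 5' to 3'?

5'-GGCGGAAGCCATACTGGCAGTCCCGTTTTTCGTGCG-3'

The forward primer matches the template at positions 1–18.
The reverse primer's reverse complement is CCGTTTTTCGTGCG, which matches the template at positions 23–36.
The product is the template from position 1 through 36 (36 bp).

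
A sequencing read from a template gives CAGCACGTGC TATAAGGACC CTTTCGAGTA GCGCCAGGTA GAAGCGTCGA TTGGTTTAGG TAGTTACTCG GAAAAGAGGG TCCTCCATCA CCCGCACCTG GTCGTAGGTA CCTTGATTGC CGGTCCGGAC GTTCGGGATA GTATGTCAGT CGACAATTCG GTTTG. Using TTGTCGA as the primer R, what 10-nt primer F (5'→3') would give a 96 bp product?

5'-TAGTTACTCG-3'

The reverse primer's reverse complement TCGACAA matches the template at positions 150–156, so the product ends at position 156.
A 96 bp product then starts at position 156 − 96 + 1 = 61.
The forward primer is identical to the top strand there: TAGTTACTCG.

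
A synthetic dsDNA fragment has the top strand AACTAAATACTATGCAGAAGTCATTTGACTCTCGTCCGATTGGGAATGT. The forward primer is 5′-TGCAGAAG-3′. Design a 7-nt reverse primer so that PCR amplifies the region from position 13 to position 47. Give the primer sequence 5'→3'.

The product's 3' end on the top strand is position 47.
The reverse primer anneals to the top strand over positions 41–47, i.e. to TGGGAAT.
Its sequence written 5'→3' is the reverse complement: ATTCCCA.

5'-ATTCCCA-3'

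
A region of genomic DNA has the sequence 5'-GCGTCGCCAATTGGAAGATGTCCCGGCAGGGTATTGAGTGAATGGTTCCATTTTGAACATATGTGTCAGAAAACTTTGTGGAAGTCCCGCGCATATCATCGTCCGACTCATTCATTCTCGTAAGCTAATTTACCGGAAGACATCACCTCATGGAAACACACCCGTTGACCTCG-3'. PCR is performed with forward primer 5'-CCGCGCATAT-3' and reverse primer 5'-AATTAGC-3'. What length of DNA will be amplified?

Scanning the template, CCGCGCATAT occurs at positions 87–96; this primer anneals to the bottom strand there with its 3' end pointing downstream.
Reverse complement of the reverse primer: GCTAATT. This occurs on the top strand at positions 124–130.
The product runs from position 87 to position 130, so its length is 130 − 87 + 1 = 44 bp.

44 bp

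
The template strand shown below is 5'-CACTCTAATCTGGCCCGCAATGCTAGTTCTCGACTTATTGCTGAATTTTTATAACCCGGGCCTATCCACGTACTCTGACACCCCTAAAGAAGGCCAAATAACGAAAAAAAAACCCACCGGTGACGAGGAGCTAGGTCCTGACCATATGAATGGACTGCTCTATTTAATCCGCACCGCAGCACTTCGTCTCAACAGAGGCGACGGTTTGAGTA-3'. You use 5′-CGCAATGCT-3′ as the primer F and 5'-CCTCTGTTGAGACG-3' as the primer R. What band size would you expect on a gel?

Forward primer CGCAATGCT is found on the top strand at positions 16–24.
Taking the reverse complement of CCTCTGTTGAGACG gives CGTCTCAACAGAGG, found at positions 185–198 on the template; the primer anneals here to the top strand with its 3' end pointing upstream.
The product runs from position 16 to position 198, so its length is 198 − 16 + 1 = 183 bp.

183 bp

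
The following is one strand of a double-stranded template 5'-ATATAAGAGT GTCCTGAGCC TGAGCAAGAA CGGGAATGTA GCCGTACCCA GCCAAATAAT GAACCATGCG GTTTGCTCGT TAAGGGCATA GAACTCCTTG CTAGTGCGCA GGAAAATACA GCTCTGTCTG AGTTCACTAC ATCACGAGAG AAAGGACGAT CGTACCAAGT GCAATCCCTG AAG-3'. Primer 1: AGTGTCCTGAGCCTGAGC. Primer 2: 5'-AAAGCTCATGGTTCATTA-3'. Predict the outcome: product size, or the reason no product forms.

No product — primer 2 has no binding site in the template.

Primer 2 (AAAGCTCATGGTTCATTA) does not match the top strand, and its reverse complement TAATGAACCATGAGCTTT does not match either.
With no annealing site for primer 2, no amplification occurs.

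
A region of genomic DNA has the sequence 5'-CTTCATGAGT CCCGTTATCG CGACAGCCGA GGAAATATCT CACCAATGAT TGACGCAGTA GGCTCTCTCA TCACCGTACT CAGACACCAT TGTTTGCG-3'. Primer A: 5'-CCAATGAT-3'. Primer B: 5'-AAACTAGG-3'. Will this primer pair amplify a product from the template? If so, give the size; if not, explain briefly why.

Primer B (AAACTAGG) does not match the top strand, and its reverse complement CCTAGTTT does not match either.
With no annealing site for primer B, no amplification occurs.

No product — primer B has no binding site in the template.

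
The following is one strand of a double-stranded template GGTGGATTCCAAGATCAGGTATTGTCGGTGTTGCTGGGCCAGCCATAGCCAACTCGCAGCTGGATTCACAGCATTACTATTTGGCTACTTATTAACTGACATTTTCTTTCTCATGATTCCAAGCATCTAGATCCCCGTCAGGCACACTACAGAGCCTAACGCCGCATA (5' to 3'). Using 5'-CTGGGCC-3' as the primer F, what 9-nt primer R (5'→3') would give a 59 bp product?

5'-ATAAGTAGC-3'

The forward primer binds at positions 34–40, so a 59 bp product ends at position 34 + 59 − 1 = 92.
The reverse primer anneals to the top strand over positions 84–92, i.e. to GCTACTTAT.
Its sequence written 5'→3' is the reverse complement: ATAAGTAGC.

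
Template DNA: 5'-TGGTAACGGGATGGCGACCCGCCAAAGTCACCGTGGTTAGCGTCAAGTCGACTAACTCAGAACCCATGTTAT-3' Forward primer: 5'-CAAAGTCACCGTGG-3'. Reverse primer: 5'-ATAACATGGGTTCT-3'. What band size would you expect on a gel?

50 bp

Scanning the template, CAAAGTCACCGTGG occurs at positions 23–36; this primer anneals to the bottom strand there with its 3' end pointing downstream.
The reverse primer's reverse complement is AGAACCCATGTTAT, which matches the template at positions 59–72.
Amplicon spans positions 23–72: 50 bp.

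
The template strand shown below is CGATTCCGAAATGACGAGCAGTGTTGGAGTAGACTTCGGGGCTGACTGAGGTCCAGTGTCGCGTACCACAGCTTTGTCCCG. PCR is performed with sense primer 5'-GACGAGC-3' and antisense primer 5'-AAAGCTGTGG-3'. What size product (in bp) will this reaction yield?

63 bp

Scanning the template, GACGAGC occurs at positions 13–19; this primer anneals to the bottom strand there with its 3' end pointing downstream.
Taking the reverse complement of AAAGCTGTGG gives CCACAGCTTT, found at positions 66–75 on the template; the primer anneals here to the top strand with its 3' end pointing upstream.
Amplicon spans positions 13–75: 63 bp.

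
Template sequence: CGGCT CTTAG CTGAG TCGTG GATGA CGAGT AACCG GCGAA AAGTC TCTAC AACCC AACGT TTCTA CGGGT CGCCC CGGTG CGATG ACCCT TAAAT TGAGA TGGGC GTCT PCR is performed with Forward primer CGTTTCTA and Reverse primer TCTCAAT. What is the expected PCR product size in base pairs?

The forward primer matches the template at positions 58–65.
Taking the reverse complement of TCTCAAT gives ATTGAGA, found at positions 94–100 on the template; the primer anneals here to the top strand with its 3' end pointing upstream.
Product length = (reverse-primer end) − (forward-primer start) + 1 = 100 − 58 + 1 = 43 bp.

43 bp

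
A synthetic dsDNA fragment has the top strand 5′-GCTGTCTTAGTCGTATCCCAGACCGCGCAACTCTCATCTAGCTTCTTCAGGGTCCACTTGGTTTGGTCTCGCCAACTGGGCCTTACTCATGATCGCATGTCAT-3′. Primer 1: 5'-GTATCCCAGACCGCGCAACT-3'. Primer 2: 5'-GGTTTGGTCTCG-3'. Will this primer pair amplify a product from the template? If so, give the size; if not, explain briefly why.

Primer 1 (GTATCCCAGACCGCGCAACT) matches the top strand at positions 13–32 (3' end points downstream).
Primer 2 (GGTTTGGTCTCG) also matches the top strand directly, at positions 60–71 — its reverse complement CGAGACCAAACC is not present.
Both primers anneal to the bottom strand with 3' ends pointing the same way, so neither can prime synthesis back toward the other.

No product — both primers anneal to the same strand and extend in the same direction.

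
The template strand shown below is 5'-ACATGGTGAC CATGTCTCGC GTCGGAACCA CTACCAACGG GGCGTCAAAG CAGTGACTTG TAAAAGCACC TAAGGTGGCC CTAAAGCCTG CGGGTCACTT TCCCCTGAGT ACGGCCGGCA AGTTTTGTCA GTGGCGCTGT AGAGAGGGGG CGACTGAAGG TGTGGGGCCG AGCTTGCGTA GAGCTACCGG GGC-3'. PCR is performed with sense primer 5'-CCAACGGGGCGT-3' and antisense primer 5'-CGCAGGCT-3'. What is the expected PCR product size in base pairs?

The forward primer matches the template at positions 34–45.
The reverse primer's reverse complement is AGCCTGCG, which matches the template at positions 85–92.
Amplicon spans positions 34–92: 59 bp.

59 bp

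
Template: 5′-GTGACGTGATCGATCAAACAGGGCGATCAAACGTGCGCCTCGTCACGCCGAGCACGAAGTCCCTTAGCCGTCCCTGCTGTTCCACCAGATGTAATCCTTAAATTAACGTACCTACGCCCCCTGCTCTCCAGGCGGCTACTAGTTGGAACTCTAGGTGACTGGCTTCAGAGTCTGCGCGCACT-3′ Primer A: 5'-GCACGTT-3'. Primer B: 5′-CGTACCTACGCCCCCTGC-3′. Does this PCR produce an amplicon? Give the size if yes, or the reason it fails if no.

Primer A (GCACGTT) has reverse complement AACGTGC, which matches the top strand at positions 30–36; primer A anneals to the top strand there with its 3' end pointing upstream toward position 30.
Primer B (CGTACCTACGCCCCCTGC) matches the top strand directly at positions 107–124; it anneals to the bottom strand with its 3' end pointing downstream toward position 124.
The 3' ends diverge (primer A extends toward position 1, primer B toward position 182), so the primers never converge on a shared product.

No product — the primers' 3' ends point away from each other.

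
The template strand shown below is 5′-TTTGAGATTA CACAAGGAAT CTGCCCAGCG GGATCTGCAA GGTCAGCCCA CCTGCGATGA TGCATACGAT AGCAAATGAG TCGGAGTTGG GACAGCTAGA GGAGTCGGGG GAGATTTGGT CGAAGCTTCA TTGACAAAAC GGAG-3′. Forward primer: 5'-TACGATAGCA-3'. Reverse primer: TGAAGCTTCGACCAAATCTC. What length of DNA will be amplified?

The forward primer matches the template at positions 65–74.
The reverse primer's reverse complement is GAGATTTGGTCGAAGCTTCA, which matches the template at positions 111–130.
Amplicon spans positions 65–130: 66 bp.

66 bp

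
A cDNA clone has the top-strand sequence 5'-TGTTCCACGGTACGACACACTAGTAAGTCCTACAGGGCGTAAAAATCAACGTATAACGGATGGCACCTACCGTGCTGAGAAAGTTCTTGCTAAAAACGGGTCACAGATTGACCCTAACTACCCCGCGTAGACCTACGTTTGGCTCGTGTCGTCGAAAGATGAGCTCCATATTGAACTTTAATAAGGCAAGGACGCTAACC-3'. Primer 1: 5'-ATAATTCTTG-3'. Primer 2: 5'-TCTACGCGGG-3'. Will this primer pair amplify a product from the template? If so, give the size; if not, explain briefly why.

Primer 1 (ATAATTCTTG) does not match the top strand, and its reverse complement CAAGAATTAT does not match either.
With no annealing site for primer 1, no amplification occurs.

No product — primer 1 has no binding site in the template.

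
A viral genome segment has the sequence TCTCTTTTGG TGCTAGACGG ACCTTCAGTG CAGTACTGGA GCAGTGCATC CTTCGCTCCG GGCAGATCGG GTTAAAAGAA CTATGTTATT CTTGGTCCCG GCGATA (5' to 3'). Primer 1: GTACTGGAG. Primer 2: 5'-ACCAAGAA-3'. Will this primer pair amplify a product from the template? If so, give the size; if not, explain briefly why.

Yes — a 64 bp product.

Primer 1 (GTACTGGAG) matches the top strand at positions 33–41; it acts as a forward primer.
Primer 2's reverse complement is TTCTTGGT, matching the top strand at positions 89–96; it acts as a reverse primer.
The 3' ends face each other across positions 33–96, giving a 64 bp product.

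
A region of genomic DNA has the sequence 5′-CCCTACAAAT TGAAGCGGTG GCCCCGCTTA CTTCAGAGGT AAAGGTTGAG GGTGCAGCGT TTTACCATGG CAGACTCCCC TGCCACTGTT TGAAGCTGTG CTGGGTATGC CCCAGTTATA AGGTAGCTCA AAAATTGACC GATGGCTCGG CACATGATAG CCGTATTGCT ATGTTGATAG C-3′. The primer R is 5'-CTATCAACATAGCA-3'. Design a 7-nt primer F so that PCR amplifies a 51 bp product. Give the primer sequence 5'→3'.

The reverse primer's reverse complement TGCTATGTTGATAG matches the template at positions 167–180, so the product ends at position 180.
A 51 bp product then starts at position 180 − 51 + 1 = 130.
The forward primer is identical to the top strand there: AAAAATT.

5'-AAAAATT-3'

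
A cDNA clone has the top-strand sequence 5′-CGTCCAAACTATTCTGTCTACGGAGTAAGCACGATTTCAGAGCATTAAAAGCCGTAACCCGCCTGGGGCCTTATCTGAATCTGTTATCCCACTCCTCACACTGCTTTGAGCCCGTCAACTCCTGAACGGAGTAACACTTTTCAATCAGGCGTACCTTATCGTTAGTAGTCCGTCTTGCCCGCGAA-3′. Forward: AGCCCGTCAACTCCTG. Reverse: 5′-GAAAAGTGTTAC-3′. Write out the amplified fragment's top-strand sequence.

Forward primer AGCCCGTCAACTCCTG is found on the top strand at positions 109–124.
Reverse complement of the reverse primer: GTAACACTTTTC. This occurs on the top strand at positions 131–142.
The product is the template from position 109 through 142 (34 bp).

5'-AGCCCGTCAACTCCTGAACGGAGTAACACTTTTC-3'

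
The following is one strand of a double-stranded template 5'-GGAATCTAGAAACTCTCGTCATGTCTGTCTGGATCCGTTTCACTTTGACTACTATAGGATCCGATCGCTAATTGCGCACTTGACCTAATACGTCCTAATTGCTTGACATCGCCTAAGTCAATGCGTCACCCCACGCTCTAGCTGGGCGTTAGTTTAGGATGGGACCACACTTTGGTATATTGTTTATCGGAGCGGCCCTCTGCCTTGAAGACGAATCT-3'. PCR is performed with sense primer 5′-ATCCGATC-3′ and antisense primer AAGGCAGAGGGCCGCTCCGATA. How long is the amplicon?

148 bp

Forward primer ATCCGATC is found on the top strand at positions 59–66.
The reverse primer's reverse complement is TATCGGAGCGGCCCTCTGCCTT, which matches the template at positions 185–206.
The product runs from position 59 to position 206, so its length is 206 − 59 + 1 = 148 bp.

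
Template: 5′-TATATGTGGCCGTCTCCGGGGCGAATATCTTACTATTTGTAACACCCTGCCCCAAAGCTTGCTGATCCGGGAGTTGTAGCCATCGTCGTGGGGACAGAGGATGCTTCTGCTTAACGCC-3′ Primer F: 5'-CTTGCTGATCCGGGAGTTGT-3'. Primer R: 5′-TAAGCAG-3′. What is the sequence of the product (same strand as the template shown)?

5'-CTTGCTGATCCGGGAGTTGTAGCCATCGTCGTGGGGACAGAGGATGCTTCTGCTTA-3'

The forward primer matches the template at positions 58–77.
The reverse primer's reverse complement is CTGCTTA, which matches the template at positions 107–113.
The product is the template from position 58 through 113 (56 bp).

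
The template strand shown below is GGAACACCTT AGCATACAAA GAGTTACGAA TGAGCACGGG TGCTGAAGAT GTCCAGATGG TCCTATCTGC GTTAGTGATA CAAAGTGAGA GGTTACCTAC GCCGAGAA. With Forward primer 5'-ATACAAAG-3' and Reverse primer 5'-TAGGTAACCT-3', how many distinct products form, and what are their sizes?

The forward primer ATACAAAG matches the top strand at positions 14–21, 78–85.
The reverse primer's reverse complement is AGGTTACCTA, matching at positions 90–99.
Each forward site pairs with the reverse site to give a product ending at position 99: sizes 86, 22 bp.

Two products: 86 bp, 22 bp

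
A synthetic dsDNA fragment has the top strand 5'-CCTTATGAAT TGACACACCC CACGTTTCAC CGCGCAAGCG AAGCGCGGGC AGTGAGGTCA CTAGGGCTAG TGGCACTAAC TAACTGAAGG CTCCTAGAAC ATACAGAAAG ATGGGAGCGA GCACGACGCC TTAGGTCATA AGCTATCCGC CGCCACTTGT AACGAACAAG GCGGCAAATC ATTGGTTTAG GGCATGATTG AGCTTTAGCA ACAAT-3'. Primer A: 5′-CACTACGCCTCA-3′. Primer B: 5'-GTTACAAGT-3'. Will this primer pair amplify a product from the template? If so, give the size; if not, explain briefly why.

No product — primer A has no binding site in the template.

Primer A (CACTACGCCTCA) does not match the top strand, and its reverse complement TGAGGCGTAGTG does not match either.
With no annealing site for primer A, no amplification occurs.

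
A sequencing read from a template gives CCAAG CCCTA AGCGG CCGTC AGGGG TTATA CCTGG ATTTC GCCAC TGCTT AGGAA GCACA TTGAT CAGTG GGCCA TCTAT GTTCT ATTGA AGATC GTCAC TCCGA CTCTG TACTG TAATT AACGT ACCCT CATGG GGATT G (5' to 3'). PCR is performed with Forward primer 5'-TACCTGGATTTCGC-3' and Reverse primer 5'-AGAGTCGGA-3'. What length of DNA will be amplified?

Forward primer TACCTGGATTTCGC is found on the top strand at positions 29–42.
Taking the reverse complement of AGAGTCGGA gives TCCGACTCT, found at positions 101–109 on the template; the primer anneals here to the top strand with its 3' end pointing upstream.
The product runs from position 29 to position 109, so its length is 109 − 29 + 1 = 81 bp.

81 bp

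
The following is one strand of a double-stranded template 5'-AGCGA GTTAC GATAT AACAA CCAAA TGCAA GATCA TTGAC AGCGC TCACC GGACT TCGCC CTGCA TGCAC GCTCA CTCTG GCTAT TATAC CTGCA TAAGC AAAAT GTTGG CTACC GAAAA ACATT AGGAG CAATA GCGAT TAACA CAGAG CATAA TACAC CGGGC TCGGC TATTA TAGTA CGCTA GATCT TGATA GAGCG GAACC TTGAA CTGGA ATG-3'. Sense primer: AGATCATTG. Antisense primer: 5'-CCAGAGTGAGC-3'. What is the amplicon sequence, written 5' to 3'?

5'-AGATCATTGACAGCGCTCACCGGACTTCGCCCTGCATGCACGCTCACTCTGG-3'

The forward primer matches the template at positions 30–38.
Reverse complement of the reverse primer: GCTCACTCTGG. This occurs on the top strand at positions 71–81.
The product is the template from position 30 through 81 (52 bp).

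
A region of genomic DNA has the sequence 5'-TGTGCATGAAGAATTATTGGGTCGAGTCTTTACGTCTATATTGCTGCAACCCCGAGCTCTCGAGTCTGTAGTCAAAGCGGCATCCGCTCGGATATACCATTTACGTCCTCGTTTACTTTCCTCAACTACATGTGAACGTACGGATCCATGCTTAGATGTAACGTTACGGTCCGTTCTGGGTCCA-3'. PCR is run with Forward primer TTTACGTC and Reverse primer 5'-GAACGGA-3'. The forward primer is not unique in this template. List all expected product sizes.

The forward primer TTTACGTC matches the top strand at positions 29–36, 100–107.
The reverse primer's reverse complement is TCCGTTC, matching at positions 170–176.
Each forward site pairs with the reverse site to give a product ending at position 176: sizes 148, 77 bp.

148 bp, 77 bp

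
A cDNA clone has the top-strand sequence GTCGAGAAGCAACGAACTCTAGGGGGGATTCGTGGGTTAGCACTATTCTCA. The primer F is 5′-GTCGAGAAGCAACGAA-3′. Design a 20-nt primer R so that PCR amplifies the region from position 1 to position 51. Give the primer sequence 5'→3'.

5'-TGAGAATAGTGCTAACCCAC-3'

The product's 3' end on the top strand is position 51.
The reverse primer anneals to the top strand over positions 32–51, i.e. to GTGGGTTAGCACTATTCTCA.
Its sequence written 5'→3' is the reverse complement: TGAGAATAGTGCTAACCCAC.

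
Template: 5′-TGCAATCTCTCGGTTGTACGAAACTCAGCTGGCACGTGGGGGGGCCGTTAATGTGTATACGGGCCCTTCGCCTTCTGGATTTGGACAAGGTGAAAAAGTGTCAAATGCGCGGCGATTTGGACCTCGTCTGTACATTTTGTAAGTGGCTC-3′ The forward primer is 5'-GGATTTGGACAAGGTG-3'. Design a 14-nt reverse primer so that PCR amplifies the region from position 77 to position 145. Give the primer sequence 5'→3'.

The product's 3' end on the top strand is position 145.
The reverse primer anneals to the top strand over positions 132–145, i.e. to ACATTTTGTAAGTG.
Its sequence written 5'→3' is the reverse complement: CACTTACAAAATGT.

5'-CACTTACAAAATGT-3'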